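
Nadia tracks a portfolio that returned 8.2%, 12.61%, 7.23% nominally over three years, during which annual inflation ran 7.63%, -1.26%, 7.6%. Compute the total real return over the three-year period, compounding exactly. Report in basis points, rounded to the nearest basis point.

Nominal growth factor = 1.0820 × 1.1261 × 1.0723 = 1.306533
Price-level growth factor = 1.0763 × 0.9874 × 1.0760 = 1.143507
Real growth factor = 1.306533 / 1.143507 = 1.142567
Total real return = 1.142567 − 1 → 1426 basis points.

1426 basis points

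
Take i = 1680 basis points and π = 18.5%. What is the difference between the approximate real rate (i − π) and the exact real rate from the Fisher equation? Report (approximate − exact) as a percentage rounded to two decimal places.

-0.27%

Approximate: r ≈ 16.800% − 18.500% = -1.7000%
Exact: (1 + 0.1680)/(1 + 0.1850) − 1 = -1.4346%
Error = -1.7000% − (-1.4346%) = -0.2654% → -0.27%.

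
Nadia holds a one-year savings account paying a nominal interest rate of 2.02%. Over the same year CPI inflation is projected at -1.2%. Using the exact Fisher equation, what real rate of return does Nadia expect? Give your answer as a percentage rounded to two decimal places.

1 + r = 1.02020 / 0.98800 = 1.032591
r = 1.032591 − 1 = 3.2591%, i.e. 3.26%.

3.26%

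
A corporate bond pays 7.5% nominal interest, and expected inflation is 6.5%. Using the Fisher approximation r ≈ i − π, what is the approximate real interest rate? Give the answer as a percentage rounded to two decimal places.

r ≈ i − π = 7.5% − 6.5% = 1.00%.

1.00%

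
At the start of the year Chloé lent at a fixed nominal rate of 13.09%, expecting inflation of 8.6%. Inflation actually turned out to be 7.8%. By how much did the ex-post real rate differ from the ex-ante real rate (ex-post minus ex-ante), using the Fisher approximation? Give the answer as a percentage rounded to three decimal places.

Ex-ante: 13.09% − 8.6% = 4.490%
Ex-post: 13.09% − 7.8% = 5.290%
Difference (ex-post − ex-ante) = 0.8000% → 0.800%.

0.800%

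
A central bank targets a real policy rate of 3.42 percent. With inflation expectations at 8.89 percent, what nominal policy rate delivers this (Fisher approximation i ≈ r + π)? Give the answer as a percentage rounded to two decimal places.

i ≈ r + π = 3.42% + 8.89% = 12.31%.

12.31%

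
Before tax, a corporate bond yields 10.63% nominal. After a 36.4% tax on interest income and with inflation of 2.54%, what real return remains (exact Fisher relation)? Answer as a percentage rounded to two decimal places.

4.12%

After-tax nominal return = 10.63% × (1 − 0.364) = 6.76068%.
1 + r = 1.0676068 / 1.02540 = 1.041161
After-tax real rate = 1.041161 − 1 → 4.12%.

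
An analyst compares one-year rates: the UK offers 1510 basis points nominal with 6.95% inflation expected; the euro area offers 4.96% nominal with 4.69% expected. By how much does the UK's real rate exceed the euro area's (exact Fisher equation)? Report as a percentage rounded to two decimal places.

7.36%

The UK: (1 + 0.1510)/(1 + 0.0695) − 1 = 7.6204%
The euro area: (1 + 0.0496)/(1 + 0.0469) − 1 = 0.2579%
Differential = 7.6204% − 0.2579% = 7.3625% → 7.36%.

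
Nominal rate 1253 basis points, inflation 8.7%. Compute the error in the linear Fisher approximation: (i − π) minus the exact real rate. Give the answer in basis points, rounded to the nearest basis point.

31 basis points

Approximate: r ≈ 12.530% − 8.700% = 3.8300%
Exact: (1 + 0.1253)/(1 + 0.0870) − 1 = 3.5235%
Error = 3.8300% − 3.5235% = 0.3065% → 31 basis points.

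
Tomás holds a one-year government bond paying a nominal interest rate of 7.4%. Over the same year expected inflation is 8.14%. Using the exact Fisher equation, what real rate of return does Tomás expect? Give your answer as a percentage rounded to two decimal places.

-0.68%

1 + r = 1.07400 / 1.08140 = 0.993157
r = 0.993157 − 1 = -0.6843%, i.e. -0.68%.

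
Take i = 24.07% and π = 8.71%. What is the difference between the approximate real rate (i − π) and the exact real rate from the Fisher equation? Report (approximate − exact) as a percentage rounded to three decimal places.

Approximate: r ≈ 24.070% − 8.710% = 15.3600%
Exact: (1 + 0.2407)/(1 + 0.0871) − 1 = 14.1293%
Error = 15.3600% − 14.1293% = 1.2307% → 1.231%.

1.231%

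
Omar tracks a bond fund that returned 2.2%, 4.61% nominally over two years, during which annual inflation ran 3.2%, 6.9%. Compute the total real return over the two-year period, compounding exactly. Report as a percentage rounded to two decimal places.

-3.09%

Nominal growth factor = 1.0220 × 1.0461 = 1.069114
Price-level growth factor = 1.0320 × 1.0690 = 1.103208
Real growth factor = 1.069114 / 1.103208 = 0.969096
Total real return = 0.969096 − 1 → -3.09%.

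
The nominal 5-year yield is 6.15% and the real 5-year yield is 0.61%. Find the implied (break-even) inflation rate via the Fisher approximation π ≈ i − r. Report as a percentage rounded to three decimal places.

π ≈ i − r = 6.15% − 0.61% → 5.540%.

5.540%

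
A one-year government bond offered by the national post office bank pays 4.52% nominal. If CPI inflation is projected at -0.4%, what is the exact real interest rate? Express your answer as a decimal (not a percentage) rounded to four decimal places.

0.0494

By the Fisher relation, 1 + r = (1 + i)/(1 + π).
1 + r = 1.04520 / 0.99600 = 1.049398
r = 1.049398 − 1 = 4.9398%, i.e. 0.0494.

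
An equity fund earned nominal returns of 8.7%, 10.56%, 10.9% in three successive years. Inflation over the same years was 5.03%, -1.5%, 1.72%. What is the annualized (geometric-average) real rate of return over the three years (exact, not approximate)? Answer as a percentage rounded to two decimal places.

8.19%

Compound the nominal returns: 1.0870 × 1.1056 × 1.1090 = 1.33278200.
Compound inflation: 1.0503 × 0.9850 × 1.0172 = 1.05233968.
Deflate: 1.33278200 / 1.05233968 = 1.26649411.
Annualized real rate = 1.26649411^(1/3) − 1 = 8.1935% → 8.19%.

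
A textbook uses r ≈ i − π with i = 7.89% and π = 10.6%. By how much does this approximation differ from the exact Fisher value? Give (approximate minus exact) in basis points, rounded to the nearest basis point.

Approximate: r ≈ 7.890% − 10.600% = -2.7100%
Exact: (1 + 0.0789)/(1 + 0.1060) − 1 = -2.4503%
Error = -2.7100% − (-2.4503%) = -0.2597% → -26 basis points.

-26 basis points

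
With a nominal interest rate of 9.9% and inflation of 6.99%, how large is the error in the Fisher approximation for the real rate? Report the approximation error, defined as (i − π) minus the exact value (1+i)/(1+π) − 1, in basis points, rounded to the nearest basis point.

19 basis points

Approximate: r ≈ 9.900% − 6.990% = 2.9100%
Exact: (1 + 0.0990)/(1 + 0.0699) − 1 = 2.7199%
Error = 2.9100% − 2.7199% = 0.1901% → 19 basis points.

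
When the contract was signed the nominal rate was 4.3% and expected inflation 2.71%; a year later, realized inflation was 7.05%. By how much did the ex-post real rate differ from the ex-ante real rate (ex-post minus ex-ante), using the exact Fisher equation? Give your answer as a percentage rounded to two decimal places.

Ex-ante: (1 + 0.0430)/(1 + 0.0271) − 1 = 1.5480%
Ex-post: (1 + 0.0430)/(1 + 0.0705) − 1 = -2.5689%
Difference (ex-post − ex-ante) = -4.1169% → -4.12%.

-4.12%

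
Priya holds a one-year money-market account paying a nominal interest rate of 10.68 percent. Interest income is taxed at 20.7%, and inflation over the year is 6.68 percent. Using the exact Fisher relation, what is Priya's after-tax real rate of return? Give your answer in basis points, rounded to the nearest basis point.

After-tax nominal return = 10.68% × (1 − 0.207) = 8.46924%.
1 + r = 1.0846924 / 1.06680 = 1.016772
After-tax real rate = 1.016772 − 1 → 168 basis points.

168 basis points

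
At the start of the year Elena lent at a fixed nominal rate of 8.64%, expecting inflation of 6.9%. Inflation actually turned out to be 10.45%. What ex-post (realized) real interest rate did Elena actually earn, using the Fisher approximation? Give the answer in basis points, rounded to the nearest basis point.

-181 basis points

Ex-post: 8.64% − 10.45% = -1.810%
So the realized real rate is -181 basis points.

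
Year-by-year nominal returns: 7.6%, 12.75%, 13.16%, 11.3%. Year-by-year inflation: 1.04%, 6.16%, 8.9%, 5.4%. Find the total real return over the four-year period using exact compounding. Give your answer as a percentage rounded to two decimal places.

Compound the nominal returns: 1.0760 × 1.1275 × 1.1316 × 1.1130 = 1.527977.
Compound inflation: 1.0104 × 1.0616 × 1.0890 × 1.0540 = 1.231183.
Deflate: 1.527977 / 1.231183 = 1.241064.
Total real return = 1.241064 − 1 → 24.11%.

24.11%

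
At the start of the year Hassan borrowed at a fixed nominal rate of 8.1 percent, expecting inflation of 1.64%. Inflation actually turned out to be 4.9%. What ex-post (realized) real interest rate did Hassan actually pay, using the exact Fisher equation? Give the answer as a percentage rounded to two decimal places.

3.05%

Ex-post: (1 + 0.0810)/(1 + 0.0490) − 1 = 3.0505%
So the realized real rate is 3.05%.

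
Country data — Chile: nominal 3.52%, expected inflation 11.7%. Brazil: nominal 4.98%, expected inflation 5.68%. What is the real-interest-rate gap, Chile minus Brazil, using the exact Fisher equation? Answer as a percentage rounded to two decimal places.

-6.66%

Chile: (1 + 0.0352)/(1 + 0.1170) − 1 = -7.3232%
Brazil: (1 + 0.0498)/(1 + 0.0568) − 1 = -0.6624%
Differential = -7.3232% − (-0.6624%) = -6.6608% → -6.66%.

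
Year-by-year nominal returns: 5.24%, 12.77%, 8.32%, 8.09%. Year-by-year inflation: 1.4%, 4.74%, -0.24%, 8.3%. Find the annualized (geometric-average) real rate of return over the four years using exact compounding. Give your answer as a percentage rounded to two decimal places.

4.90%

Compound the nominal returns: 1.0524 × 1.1277 × 1.0832 × 1.0809 = 1.38953211.
Compound inflation: 1.0140 × 1.0474 × 0.9976 × 1.0830 = 1.14745436.
Deflate: 1.38953211 / 1.14745436 = 1.21096939.
Annualized real rate = 1.21096939^(1/4) − 1 = 4.9019% → 4.90%.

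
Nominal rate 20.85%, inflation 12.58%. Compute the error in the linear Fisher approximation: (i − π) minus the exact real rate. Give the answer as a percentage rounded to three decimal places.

0.924%

Approximate: r ≈ 20.850% − 12.580% = 8.2700%
Exact: (1 + 0.2085)/(1 + 0.1258) − 1 = 7.3459%
Error = 8.2700% − 7.3459% = 0.9241% → 0.924%.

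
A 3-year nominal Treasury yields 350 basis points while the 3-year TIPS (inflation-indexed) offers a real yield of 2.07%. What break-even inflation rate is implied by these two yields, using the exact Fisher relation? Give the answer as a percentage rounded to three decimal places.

(1 + π) = (1 + i)/(1 + r) = 1.03500 / 1.02070 = 1.014010
Break-even inflation = 1.014010 − 1 → 1.401%.

1.401%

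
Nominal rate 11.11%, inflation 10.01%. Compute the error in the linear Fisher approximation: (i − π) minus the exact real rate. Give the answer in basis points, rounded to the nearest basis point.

10 basis points

Approximate: r ≈ 11.110% − 10.010% = 1.1000%
Exact: (1 + 0.1111)/(1 + 0.1001) − 1 = 0.9999%
Error = 1.1000% − 0.9999% = 0.1001% → 10 basis points.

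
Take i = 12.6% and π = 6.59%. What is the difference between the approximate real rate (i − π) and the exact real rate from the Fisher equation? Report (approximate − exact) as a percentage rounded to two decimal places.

Approximate: r ≈ 12.600% − 6.590% = 6.0100%
Exact: (1 + 0.1260)/(1 + 0.0659) − 1 = 5.6384%
Error = 6.0100% − 5.6384% = 0.3716% → 0.37%.

0.37%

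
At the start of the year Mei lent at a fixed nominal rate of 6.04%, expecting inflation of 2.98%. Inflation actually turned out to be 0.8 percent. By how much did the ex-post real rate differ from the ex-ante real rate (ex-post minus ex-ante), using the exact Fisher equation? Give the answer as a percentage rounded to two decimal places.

2.23%

Ex-ante: (1 + 0.0604)/(1 + 0.0298) − 1 = 2.9715%
Ex-post: (1 + 0.0604)/(1 + 0.0080) − 1 = 5.1984%
Difference (ex-post − ex-ante) = 2.2270% → 2.23%.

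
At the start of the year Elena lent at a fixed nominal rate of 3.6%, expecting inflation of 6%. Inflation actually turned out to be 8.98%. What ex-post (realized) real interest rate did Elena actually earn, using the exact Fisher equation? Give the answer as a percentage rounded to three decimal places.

Ex-post: (1 + 0.0360)/(1 + 0.0898) − 1 = -4.9367%
So the realized real rate is -4.937%.

-4.937%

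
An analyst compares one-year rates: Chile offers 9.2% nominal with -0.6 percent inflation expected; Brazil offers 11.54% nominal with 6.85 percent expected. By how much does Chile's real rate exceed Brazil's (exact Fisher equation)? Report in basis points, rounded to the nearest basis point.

547 basis points

Chile: (1 + 0.0920)/(1 − 0.0060) − 1 = 9.8592%
Brazil: (1 + 0.1154)/(1 + 0.0685) − 1 = 4.3893%
Differential = 9.8592% − 4.3893% = 5.4698% → 547 basis points.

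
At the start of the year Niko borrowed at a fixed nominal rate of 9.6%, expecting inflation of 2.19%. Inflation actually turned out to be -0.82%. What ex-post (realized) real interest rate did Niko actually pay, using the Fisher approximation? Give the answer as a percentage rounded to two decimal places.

10.42%

Ex-post: 9.6% − (-0.82%) = 10.420%
So the realized real rate is 10.42%.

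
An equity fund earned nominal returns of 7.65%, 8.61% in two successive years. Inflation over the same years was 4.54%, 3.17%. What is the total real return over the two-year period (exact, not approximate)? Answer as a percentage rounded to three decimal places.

Compound the nominal returns: 1.0765 × 1.0861 = 1.169187.
Compound inflation: 1.0454 × 1.0317 = 1.078539.
Deflate: 1.169187 / 1.078539 = 1.084047.
Total real return = 1.084047 − 1 → 8.405%.

8.405%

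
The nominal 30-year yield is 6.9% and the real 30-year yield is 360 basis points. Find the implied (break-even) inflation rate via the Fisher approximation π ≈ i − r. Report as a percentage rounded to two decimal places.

3.30%

π ≈ i − r = 6.9% − 3.6% → 3.30%.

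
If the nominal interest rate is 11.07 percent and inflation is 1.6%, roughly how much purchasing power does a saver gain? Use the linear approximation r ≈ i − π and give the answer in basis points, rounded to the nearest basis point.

r ≈ i − π = 11.07% − 1.6% = 947 basis points.

947 basis points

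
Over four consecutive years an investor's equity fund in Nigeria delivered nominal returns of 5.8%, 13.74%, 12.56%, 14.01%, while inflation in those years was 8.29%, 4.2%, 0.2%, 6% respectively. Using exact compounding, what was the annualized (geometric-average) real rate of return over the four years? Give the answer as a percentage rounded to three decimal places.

6.543%

Nominal growth factor = 1.0580 × 1.1374 × 1.1256 × 1.1401 = 1.54427955
Price-level growth factor = 1.0829 × 1.0420 × 1.0020 × 1.0600 = 1.19847688
Real growth factor = 1.54427955 / 1.19847688 = 1.28853513
Annualized real rate = 1.28853513^(1/4) − 1 = 6.5428% → 6.543%.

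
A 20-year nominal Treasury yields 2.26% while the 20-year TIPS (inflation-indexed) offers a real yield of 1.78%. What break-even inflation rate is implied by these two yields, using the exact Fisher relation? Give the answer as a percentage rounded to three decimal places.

0.472%

(1 + π) = (1 + i)/(1 + r) = 1.02260 / 1.01780 = 1.004716
Break-even inflation = 1.004716 − 1 → 0.472%.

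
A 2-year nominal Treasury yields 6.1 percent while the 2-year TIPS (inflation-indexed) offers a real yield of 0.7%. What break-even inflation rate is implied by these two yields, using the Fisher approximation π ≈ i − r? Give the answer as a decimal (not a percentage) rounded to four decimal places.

0.0540

π ≈ i − r = 6.1% − 0.7% → 0.0540.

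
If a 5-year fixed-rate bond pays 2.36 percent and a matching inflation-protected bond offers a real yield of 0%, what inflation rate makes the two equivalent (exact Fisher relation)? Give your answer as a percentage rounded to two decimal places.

2.36%

(1 + π) = (1 + i)/(1 + r) = 1.02360 / 1.00000 = 1.023600
Break-even inflation = 1.023600 − 1 → 2.36%.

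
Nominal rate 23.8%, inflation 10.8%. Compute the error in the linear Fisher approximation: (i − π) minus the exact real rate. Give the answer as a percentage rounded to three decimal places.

Approximate: r ≈ 23.800% − 10.800% = 13.0000%
Exact: (1 + 0.2380)/(1 + 0.1080) − 1 = 11.7329%
Error = 13.0000% − 11.7329% = 1.2671% → 1.267%.

1.267%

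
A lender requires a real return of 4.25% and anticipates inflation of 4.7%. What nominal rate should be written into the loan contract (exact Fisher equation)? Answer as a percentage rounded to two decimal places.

(1 + i) = (1 + r)(1 + π) = 1.04250 × 1.04700 = 1.0914975
i = 1.0914975 − 1, so the required nominal rate is 9.15%.

9.15%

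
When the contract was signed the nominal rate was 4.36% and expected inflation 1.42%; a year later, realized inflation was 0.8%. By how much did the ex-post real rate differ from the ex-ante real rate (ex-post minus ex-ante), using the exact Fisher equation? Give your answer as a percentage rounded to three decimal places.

Ex-ante: (1 + 0.0436)/(1 + 0.0142) − 1 = 2.8988%
Ex-post: (1 + 0.0436)/(1 + 0.0080) − 1 = 3.5317%
Difference (ex-post − ex-ante) = 0.6329% → 0.633%.

0.633%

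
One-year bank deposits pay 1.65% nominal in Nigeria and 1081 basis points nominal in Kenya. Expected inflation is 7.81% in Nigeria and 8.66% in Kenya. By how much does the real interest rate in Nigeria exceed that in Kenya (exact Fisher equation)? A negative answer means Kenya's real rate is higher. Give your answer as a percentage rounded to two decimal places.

-7.69%

Nigeria: (1 + 0.0165)/(1 + 0.0781) − 1 = -5.7138%
Kenya: (1 + 0.1081)/(1 + 0.0866) − 1 = 1.9786%
Differential = -5.7138% − 1.9786% = -7.6924% → -7.69%.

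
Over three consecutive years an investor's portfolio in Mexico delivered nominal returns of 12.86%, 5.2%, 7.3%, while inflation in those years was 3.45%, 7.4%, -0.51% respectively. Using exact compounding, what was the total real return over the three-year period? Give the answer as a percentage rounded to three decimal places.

15.250%

Nominal growth factor = 1.1286 × 1.0520 × 1.0730 = 1.273959
Price-level growth factor = 1.0345 × 1.0740 × 0.9949 = 1.105387
Real growth factor = 1.273959 / 1.105387 = 1.152501
Total real return = 1.152501 − 1 → 15.250%.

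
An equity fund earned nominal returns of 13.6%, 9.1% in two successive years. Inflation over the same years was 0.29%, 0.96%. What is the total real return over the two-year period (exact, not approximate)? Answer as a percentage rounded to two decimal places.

22.40%

Nominal growth factor = 1.1360 × 1.0910 = 1.239376
Price-level growth factor = 1.0029 × 1.0096 = 1.012528
Real growth factor = 1.239376 / 1.012528 = 1.224041
Total real return = 1.224041 − 1 → 22.40%.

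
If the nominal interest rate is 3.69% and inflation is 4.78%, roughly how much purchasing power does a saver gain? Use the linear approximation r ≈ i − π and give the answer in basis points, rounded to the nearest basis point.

r ≈ i − π = 3.69% − 4.78% = -109 basis points.

-109 basis points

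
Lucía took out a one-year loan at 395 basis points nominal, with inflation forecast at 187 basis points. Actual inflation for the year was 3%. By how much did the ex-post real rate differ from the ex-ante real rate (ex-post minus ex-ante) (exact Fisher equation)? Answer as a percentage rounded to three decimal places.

-1.119%

Ex-ante: (1 + 0.0395)/(1 + 0.0187) − 1 = 2.04182%
Ex-post: (1 + 0.0395)/(1 + 0.0300) − 1 = 0.92233%
Difference (ex-post − ex-ante) = -1.11949% → -1.119%.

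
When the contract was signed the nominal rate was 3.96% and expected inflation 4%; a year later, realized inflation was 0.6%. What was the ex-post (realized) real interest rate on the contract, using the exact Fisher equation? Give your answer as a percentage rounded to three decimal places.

Ex-post: (1 + 0.0396)/(1 + 0.0060) − 1 = 3.3400%
So the realized real rate is 3.340%.

3.340%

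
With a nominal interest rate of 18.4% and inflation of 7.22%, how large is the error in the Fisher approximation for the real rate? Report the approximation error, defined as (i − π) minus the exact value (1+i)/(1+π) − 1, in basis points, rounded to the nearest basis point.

Approximate: r ≈ 18.400% − 7.220% = 11.1800%
Exact: (1 + 0.1840)/(1 + 0.0722) − 1 = 10.4272%
Error = 11.1800% − 10.4272% = 0.7528% → 75 basis points.

75 basis points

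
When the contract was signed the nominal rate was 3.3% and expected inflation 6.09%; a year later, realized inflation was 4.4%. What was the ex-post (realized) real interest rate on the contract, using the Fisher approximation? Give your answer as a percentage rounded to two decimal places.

-1.10%

Ex-post: 3.3% − 4.4% = -1.100%
So the realized real rate is -1.10%.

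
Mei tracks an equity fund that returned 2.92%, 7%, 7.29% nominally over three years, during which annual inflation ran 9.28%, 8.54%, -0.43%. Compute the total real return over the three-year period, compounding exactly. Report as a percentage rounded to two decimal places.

Compound the nominal returns: 1.0292 × 1.0700 × 1.0729 = 1.181525.
Compound inflation: 1.0928 × 1.0854 × 0.9957 = 1.181025.
Deflate: 1.181525 / 1.181025 = 1.000423.
Total real return = 1.000423 − 1 → 0.04%.

0.04%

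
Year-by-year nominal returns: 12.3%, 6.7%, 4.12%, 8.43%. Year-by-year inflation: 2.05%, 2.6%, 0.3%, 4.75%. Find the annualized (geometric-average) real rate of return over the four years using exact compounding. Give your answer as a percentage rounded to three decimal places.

Compound the nominal returns: 1.1230 × 1.0670 × 1.0412 × 1.0843 = 1.35278193.
Compound inflation: 1.0205 × 1.0260 × 1.0030 × 1.0475 = 1.10005737.
Deflate: 1.35278193 / 1.10005737 = 1.22973762.
Annualized real rate = 1.22973762^(1/4) − 1 = 5.3060% → 5.306%.

5.306%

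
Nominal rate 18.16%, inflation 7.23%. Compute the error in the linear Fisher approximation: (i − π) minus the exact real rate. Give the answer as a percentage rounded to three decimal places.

0.737%

Approximate: r ≈ 18.160% − 7.230% = 10.9300%
Exact: (1 + 0.1816)/(1 + 0.0723) − 1 = 10.1930%
Error = 10.9300% − 10.1930% = 0.7370% → 0.737%.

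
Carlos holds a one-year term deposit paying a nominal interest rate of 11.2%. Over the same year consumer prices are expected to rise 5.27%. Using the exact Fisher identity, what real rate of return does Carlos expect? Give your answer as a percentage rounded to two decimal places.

5.63%

By the Fisher identity, 1 + r = (1 + i)/(1 + π).
1 + r = 1.11200 / 1.05270 = 1.056331
r = 1.056331 − 1 = 5.6331%, i.e. 5.63%.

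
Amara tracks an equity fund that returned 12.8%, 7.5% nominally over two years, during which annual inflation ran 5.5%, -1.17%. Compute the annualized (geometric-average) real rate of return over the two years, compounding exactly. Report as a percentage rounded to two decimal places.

7.84%

Compound the nominal returns: 1.1280 × 1.0750 = 1.21260000.
Compound inflation: 1.0550 × 0.9883 = 1.04265650.
Deflate: 1.21260000 / 1.04265650 = 1.16299088.
Annualized real rate = 1.16299088^(1/2) − 1 = 7.8421% → 7.84%.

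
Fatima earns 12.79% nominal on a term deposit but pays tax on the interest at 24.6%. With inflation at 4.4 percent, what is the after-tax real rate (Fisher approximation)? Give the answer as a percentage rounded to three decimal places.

5.244%

After-tax nominal return = 12.79% × (1 − 0.246) = 9.64366%.
r ≈ 9.64366% − 4.4% → 5.244%.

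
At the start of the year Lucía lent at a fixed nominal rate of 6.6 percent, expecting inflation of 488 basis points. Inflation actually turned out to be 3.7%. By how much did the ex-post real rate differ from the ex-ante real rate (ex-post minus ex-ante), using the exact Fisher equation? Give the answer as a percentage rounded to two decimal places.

Ex-ante: (1 + 0.0660)/(1 + 0.0488) − 1 = 1.6400%
Ex-post: (1 + 0.0660)/(1 + 0.0370) − 1 = 2.7965%
Difference (ex-post − ex-ante) = 1.1566% → 1.16%.

1.16%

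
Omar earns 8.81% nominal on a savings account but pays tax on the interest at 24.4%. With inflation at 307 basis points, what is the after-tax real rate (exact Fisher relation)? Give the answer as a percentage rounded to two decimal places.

After-tax nominal return = 8.81% × (1 − 0.244) = 6.66036%.
1 + r = 1.0666036 / 1.03070 = 1.034834
After-tax real rate = 1.034834 − 1 → 3.48%.

3.48%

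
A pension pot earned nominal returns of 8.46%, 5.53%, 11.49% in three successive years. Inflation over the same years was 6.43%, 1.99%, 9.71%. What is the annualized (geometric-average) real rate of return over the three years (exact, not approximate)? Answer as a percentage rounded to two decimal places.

Compound the nominal returns: 1.0846 × 1.0553 × 1.1149 = 1.27609044.
Compound inflation: 1.0643 × 1.0199 × 1.0971 = 1.19087964.
Deflate: 1.27609044 / 1.19087964 = 1.07155282.
Annualized real rate = 1.07155282^(1/3) − 1 = 2.3304% → 2.33%.

2.33%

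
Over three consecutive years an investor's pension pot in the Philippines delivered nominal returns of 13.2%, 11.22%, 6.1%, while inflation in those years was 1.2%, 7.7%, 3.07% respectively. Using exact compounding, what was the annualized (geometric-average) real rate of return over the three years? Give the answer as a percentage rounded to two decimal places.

Compound the nominal returns: 1.1320 × 1.1122 × 1.0610 = 1.33581003.
Compound inflation: 1.0120 × 1.0770 × 1.0307 = 1.12338467.
Deflate: 1.33581003 / 1.12338467 = 1.18909406.
Annualized real rate = 1.18909406^(1/3) − 1 = 5.9430% → 5.94%.

5.94%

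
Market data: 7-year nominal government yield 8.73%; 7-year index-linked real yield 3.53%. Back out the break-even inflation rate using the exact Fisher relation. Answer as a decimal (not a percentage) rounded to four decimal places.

0.0502

(1 + π) = (1 + i)/(1 + r) = 1.08730 / 1.03530 = 1.050227
Break-even inflation = 1.050227 − 1 → 0.0502.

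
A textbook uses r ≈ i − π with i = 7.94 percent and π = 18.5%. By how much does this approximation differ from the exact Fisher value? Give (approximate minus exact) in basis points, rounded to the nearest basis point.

-165 basis points

Approximate: r ≈ 7.940% − 18.500% = -10.5600%
Exact: (1 + 0.0794)/(1 + 0.1850) − 1 = -8.9114%
Error = -10.5600% − (-8.9114%) = -1.6486% → -165 basis points.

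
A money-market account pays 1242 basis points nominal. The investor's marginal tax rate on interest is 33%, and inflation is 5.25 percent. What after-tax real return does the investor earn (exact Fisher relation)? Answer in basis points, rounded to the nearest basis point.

After-tax nominal return = 12.42% × (1 − 0.33) = 8.3214%.
1 + r = 1.083214 / 1.05250 = 1.029182
After-tax real rate = 1.029182 − 1 → 292 basis points.

292 basis points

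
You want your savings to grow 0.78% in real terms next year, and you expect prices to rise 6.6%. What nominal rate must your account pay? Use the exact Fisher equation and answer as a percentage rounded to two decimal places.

7.43%

(1 + i) = (1 + r)(1 + π) = 1.00780 × 1.06600 = 1.0743148
i = 1.0743148 − 1, so the required nominal rate is 7.43%.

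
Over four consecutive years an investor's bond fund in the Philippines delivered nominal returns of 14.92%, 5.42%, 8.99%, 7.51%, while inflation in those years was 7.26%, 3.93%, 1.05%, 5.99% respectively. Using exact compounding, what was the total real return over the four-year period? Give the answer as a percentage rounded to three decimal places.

18.898%

Nominal growth factor = 1.1492 × 1.0542 × 1.0899 × 1.0751 = 1.419561
Price-level growth factor = 1.0726 × 1.0393 × 1.0105 × 1.0599 = 1.193933
Real growth factor = 1.419561 / 1.193933 = 1.188979
Total real return = 1.188979 − 1 → 18.898%.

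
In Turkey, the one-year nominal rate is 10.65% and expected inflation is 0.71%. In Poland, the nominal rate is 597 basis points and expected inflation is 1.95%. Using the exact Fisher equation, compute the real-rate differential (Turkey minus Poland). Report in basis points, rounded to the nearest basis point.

593 basis points

Turkey: (1 + 0.1065)/(1 + 0.0071) − 1 = 9.8699%
Poland: (1 + 0.0597)/(1 + 0.0195) − 1 = 3.9431%
Differential = 9.8699% − 3.9431% = 5.9268% → 593 basis points.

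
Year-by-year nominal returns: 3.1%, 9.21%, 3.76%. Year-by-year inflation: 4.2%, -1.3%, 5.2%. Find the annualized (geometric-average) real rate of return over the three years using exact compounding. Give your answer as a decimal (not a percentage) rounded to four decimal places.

Nominal growth factor = 1.0310 × 1.0921 × 1.0376 = 1.16829101
Price-level growth factor = 1.0420 × 0.9870 × 1.0520 = 1.08193361
Real growth factor = 1.16829101 / 1.08193361 = 1.07981766
Annualized real rate = 1.07981766^(1/3) − 1 = 2.5928% → 0.0259.

0.0259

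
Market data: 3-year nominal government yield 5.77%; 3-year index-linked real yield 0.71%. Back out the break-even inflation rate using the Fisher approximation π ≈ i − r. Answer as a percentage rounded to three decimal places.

5.060%

π ≈ i − r = 5.77% − 0.71% → 5.060%.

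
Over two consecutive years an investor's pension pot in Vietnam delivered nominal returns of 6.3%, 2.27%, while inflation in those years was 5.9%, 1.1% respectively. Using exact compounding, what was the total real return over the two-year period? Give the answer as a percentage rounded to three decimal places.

Compound the nominal returns: 1.0630 × 1.0227 = 1.087130.
Compound inflation: 1.0590 × 1.0110 = 1.070649.
Deflate: 1.087130 / 1.070649 = 1.015394.
Total real return = 1.015394 − 1 → 1.539%.

1.539%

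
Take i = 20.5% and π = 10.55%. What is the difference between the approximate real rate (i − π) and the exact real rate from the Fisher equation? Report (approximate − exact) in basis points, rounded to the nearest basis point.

95 basis points

Approximate: r ≈ 20.500% − 10.550% = 9.9500%
Exact: (1 + 0.2050)/(1 + 0.1055) − 1 = 9.0005%
Error = 9.9500% − 9.0005% = 0.9495% → 95 basis points.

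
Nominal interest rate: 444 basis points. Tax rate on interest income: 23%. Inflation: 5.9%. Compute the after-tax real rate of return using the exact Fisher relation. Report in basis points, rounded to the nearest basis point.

-234 basis points

After-tax nominal return = 4.44% × (1 − 0.23) = 3.4188%.
1 + r = 1.034188 / 1.05900 = 0.976570
After-tax real rate = 0.976570 − 1 → -234 basis points.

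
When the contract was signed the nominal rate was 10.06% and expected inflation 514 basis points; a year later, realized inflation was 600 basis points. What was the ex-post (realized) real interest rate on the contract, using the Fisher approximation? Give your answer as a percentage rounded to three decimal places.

Ex-post: 10.06% − 6% = 4.060%
So the realized real rate is 4.060%.

4.060%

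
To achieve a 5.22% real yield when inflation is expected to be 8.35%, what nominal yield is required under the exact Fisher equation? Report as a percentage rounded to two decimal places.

14.01%

(1 + i) = (1 + r)(1 + π) = 1.05220 × 1.08350 = 1.1400587
i = 1.1400587 − 1, so the required nominal rate is 14.01%.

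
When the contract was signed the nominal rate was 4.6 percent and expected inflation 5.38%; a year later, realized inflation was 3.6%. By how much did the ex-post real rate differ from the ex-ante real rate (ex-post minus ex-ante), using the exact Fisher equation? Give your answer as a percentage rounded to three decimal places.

Ex-ante: (1 + 0.0460)/(1 + 0.0538) − 1 = -0.7402%
Ex-post: (1 + 0.0460)/(1 + 0.0360) − 1 = 0.9653%
Difference (ex-post − ex-ante) = 1.7054% → 1.705%.

1.705%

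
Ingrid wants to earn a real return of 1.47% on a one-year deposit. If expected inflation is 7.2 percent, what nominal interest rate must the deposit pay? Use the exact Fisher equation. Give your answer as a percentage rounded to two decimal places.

(1 + i) = (1 + r)(1 + π) = 1.01470 × 1.07200 = 1.0877584
i = 1.0877584 − 1, so the required nominal rate is 8.78%.

8.78%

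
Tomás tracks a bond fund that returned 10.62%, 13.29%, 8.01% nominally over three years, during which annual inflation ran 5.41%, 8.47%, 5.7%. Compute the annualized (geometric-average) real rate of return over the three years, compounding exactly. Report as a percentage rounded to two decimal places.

Compound the nominal returns: 1.1062 × 1.1329 × 1.0801 = 1.35359642.
Compound inflation: 1.0541 × 1.0847 × 1.0570 = 1.20855506.
Deflate: 1.35359642 / 1.20855506 = 1.12001221.
Annualized real rate = 1.12001221^(1/3) − 1 = 3.8503% → 3.85%.

3.85%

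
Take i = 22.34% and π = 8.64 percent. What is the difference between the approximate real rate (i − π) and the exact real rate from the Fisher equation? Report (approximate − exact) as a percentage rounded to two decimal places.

Approximate: r ≈ 22.340% − 8.640% = 13.7000%
Exact: (1 + 0.2234)/(1 + 0.0864) − 1 = 12.6105%
Error = 13.7000% − 12.6105% = 1.0895% → 1.09%.

1.09%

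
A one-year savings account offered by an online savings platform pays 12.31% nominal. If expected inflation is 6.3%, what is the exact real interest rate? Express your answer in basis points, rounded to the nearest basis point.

565 basis points

1 + r = 1.12310 / 1.06300 = 1.056538
r = 1.056538 − 1 = 5.6538%, i.e. 565 basis points.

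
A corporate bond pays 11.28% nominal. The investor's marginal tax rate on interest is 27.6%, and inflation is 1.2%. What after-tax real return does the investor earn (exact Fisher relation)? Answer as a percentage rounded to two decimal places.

6.88%

After-tax nominal return = 11.28% × (1 − 0.276) = 8.16672%.
1 + r = 1.0816672 / 1.01200 = 1.068841
After-tax real rate = 1.068841 − 1 → 6.88%.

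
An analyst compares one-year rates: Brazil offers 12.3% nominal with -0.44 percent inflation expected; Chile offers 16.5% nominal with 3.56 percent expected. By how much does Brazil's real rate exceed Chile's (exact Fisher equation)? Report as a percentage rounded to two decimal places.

0.30%

Brazil: (1 + 0.1230)/(1 − 0.0044) − 1 = 12.7963%
Chile: (1 + 0.1650)/(1 + 0.0356) − 1 = 12.4952%
Differential = 12.7963% − 12.4952% = 0.3011% → 0.30%.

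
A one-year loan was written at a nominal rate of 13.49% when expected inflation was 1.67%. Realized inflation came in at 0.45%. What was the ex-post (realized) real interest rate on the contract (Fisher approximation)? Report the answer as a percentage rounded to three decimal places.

13.040%

Ex-post: 13.49% − 0.45% = 13.040%
So the realized real rate is 13.040%.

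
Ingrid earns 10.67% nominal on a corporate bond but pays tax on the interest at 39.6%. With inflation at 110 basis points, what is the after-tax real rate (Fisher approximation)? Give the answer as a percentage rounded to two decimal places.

5.34%

After-tax nominal return = 10.67% × (1 − 0.396) = 6.44468%.
r ≈ 6.44468% − 1.1% → 5.34%.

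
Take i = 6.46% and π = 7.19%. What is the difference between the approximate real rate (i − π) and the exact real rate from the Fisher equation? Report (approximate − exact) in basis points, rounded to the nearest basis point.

Approximate: r ≈ 6.460% − 7.190% = -0.7300%
Exact: (1 + 0.0646)/(1 + 0.0719) − 1 = -0.6810%
Error = -0.7300% − (-0.6810%) = -0.0490% → -5 basis points.

-5 basis points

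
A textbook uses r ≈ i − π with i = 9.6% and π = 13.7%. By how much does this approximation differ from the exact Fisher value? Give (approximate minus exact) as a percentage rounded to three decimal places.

-0.494%

Approximate: r ≈ 9.600% − 13.700% = -4.1000%
Exact: (1 + 0.0960)/(1 + 0.1370) − 1 = -3.6060%
Error = -4.1000% − (-3.6060%) = -0.4940% → -0.494%.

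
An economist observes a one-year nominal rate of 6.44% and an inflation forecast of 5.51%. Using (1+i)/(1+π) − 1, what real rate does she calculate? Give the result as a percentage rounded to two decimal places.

0.88%

1 + r = 1.06440 / 1.05510 = 1.008814
r = 1.008814 − 1 = 0.8814%, i.e. 0.88%.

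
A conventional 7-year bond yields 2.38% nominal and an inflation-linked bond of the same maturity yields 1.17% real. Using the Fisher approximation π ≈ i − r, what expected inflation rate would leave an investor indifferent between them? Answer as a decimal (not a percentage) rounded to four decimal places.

π ≈ i − r = 2.38% − 1.17% → 0.0121.

0.0121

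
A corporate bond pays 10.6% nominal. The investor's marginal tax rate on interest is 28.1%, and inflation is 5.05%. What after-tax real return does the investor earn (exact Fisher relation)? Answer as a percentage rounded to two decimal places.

2.45%

After-tax nominal return = 10.6% × (1 − 0.281) = 7.6214%.
1 + r = 1.076214 / 1.05050 = 1.024478
After-tax real rate = 1.024478 − 1 → 2.45%.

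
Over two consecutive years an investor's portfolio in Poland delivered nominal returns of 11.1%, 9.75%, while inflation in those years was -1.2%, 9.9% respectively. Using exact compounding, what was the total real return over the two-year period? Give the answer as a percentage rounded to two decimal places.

12.30%

Nominal growth factor = 1.1110 × 1.0975 = 1.219323
Price-level growth factor = 0.9880 × 1.0990 = 1.085812
Real growth factor = 1.219323 / 1.085812 = 1.122959
Total real return = 1.122959 − 1 → 12.30%.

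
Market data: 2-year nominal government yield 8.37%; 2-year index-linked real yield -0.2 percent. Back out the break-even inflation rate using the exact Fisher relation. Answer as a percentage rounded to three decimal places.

(1 + π) = (1 + i)/(1 + r) = 1.08370 / 0.99800 = 1.085872
Break-even inflation = 1.085872 − 1 → 8.587%.

8.587%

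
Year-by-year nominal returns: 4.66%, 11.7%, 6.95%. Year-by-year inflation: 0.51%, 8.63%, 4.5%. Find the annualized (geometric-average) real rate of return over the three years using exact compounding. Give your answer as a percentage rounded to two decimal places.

3.10%

Compound the nominal returns: 1.0466 × 1.1170 × 1.0695 = 1.25030133.
Compound inflation: 1.0051 × 1.0863 × 1.0450 = 1.14097294.
Deflate: 1.25030133 / 1.14097294 = 1.09582032.
Annualized real rate = 1.09582032^(1/3) − 1 = 3.0971% → 3.10%.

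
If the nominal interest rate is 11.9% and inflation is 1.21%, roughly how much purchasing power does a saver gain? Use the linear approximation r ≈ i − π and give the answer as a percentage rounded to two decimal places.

r ≈ i − π = 11.9% − 1.21% = 10.69%.

10.69%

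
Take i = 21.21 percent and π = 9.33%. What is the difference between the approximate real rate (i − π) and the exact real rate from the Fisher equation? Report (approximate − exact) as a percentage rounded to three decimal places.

Approximate: r ≈ 21.210% − 9.330% = 11.8800%
Exact: (1 + 0.2121)/(1 + 0.0933) − 1 = 10.8662%
Error = 11.8800% − 10.8662% = 1.0138% → 1.014%.

1.014%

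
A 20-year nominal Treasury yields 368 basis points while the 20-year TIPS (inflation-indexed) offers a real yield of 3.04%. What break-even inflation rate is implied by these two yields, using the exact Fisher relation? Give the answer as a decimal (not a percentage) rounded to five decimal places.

(1 + π) = (1 + i)/(1 + r) = 1.03680 / 1.03040 = 1.006211
Break-even inflation = 1.006211 − 1 → 0.00621.

0.00621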